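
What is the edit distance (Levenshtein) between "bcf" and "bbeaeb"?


Computing edit distance: "bcf" -> "bbeaeb"
DP table:
           b    b    e    a    e    b
      0    1    2    3    4    5    6
  b   1    0    1    2    3    4    5
  c   2    1    1    2    3    4    5
  f   3    2    2    2    3    4    5
Edit distance = dp[3][6] = 5

5


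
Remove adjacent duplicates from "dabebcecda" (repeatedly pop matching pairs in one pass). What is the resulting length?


Input: dabebcecda
Stack-based adjacent duplicate removal:
  Read 'd': push. Stack: d
  Read 'a': push. Stack: da
  Read 'b': push. Stack: dab
  Read 'e': push. Stack: dabe
  Read 'b': push. Stack: dabeb
  Read 'c': push. Stack: dabebc
  Read 'e': push. Stack: dabebce
  Read 'c': push. Stack: dabebcec
  Read 'd': push. Stack: dabebcecd
  Read 'a': push. Stack: dabebcecda
Final stack: "dabebcecda" (length 10)

10


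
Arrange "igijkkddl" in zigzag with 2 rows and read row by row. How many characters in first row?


Zigzag "igijkkddl" into 2 rows:
Placing characters:
  'i' => row 0
  'g' => row 1
  'i' => row 0
  'j' => row 1
  'k' => row 0
  'k' => row 1
  'd' => row 0
  'd' => row 1
  'l' => row 0
Rows:
  Row 0: "iikdl"
  Row 1: "gjkd"
First row length: 5

5


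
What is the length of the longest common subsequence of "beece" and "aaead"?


LCS of "beece" and "aaead"
DP table:
           a    a    e    a    d
      0    0    0    0    0    0
  b   0    0    0    0    0    0
  e   0    0    0    1    1    1
  e   0    0    0    1    1    1
  c   0    0    0    1    1    1
  e   0    0    0    1    1    1
LCS length = dp[5][5] = 1

1


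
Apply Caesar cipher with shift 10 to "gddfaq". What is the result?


Caesar cipher: shift "gddfaq" by 10
  'g' (pos 6) + 10 = pos 16 = 'q'
  'd' (pos 3) + 10 = pos 13 = 'n'
  'd' (pos 3) + 10 = pos 13 = 'n'
  'f' (pos 5) + 10 = pos 15 = 'p'
  'a' (pos 0) + 10 = pos 10 = 'k'
  'q' (pos 16) + 10 = pos 0 = 'a'
Result: qnnpka

qnnpka


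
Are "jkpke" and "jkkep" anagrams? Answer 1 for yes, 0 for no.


Strings: "jkpke", "jkkep"
Sorted first:  ejkkp
Sorted second: ejkkp
Sorted forms match => anagrams

1


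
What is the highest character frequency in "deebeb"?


Input: deebeb
Character counts:
  'b': 2
  'd': 1
  'e': 3
Maximum frequency: 3

3


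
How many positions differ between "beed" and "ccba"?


Comparing "beed" and "ccba" position by position:
  Position 0: 'b' vs 'c' => DIFFER
  Position 1: 'e' vs 'c' => DIFFER
  Position 2: 'e' vs 'b' => DIFFER
  Position 3: 'd' vs 'a' => DIFFER
Positions that differ: 4

4


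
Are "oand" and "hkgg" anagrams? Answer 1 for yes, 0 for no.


Strings: "oand", "hkgg"
Sorted first:  adno
Sorted second: gghk
Differ at position 0: 'a' vs 'g' => not anagrams

0


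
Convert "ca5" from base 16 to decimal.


Input: "ca5" in base 16
Positional expansion:
  Digit 'c' (value 12) x 16^2 = 3072
  Digit 'a' (value 10) x 16^1 = 160
  Digit '5' (value 5) x 16^0 = 5
Sum = 3237

3237


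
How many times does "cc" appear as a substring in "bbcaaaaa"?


Searching for "cc" in "bbcaaaaa"
Scanning each position:
  Position 0: "bb" => no
  Position 1: "bc" => no
  Position 2: "ca" => no
  Position 3: "aa" => no
  Position 4: "aa" => no
  Position 5: "aa" => no
  Position 6: "aa" => no
Total occurrences: 0

0


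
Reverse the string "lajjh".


Input: lajjh
Reading characters right to left:
  Position 4: 'h'
  Position 3: 'j'
  Position 2: 'j'
  Position 1: 'a'
  Position 0: 'l'
Reversed: hjjal

hjjal


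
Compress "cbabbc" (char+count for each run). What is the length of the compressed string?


Input: cbabbc
Runs:
  'c' x 1 => "c1"
  'b' x 1 => "b1"
  'a' x 1 => "a1"
  'b' x 2 => "b2"
  'c' x 1 => "c1"
Compressed: "c1b1a1b2c1"
Compressed length: 10

10


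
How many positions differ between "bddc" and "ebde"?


Comparing "bddc" and "ebde" position by position:
  Position 0: 'b' vs 'e' => DIFFER
  Position 1: 'd' vs 'b' => DIFFER
  Position 2: 'd' vs 'd' => same
  Position 3: 'c' vs 'e' => DIFFER
Positions that differ: 3

3


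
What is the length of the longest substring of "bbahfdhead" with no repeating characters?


Input: "bbahfdhead"
Sliding window (track last position of each char):
  Position 0 ('b'): window [0,0] length 1 -- new best
  Position 1 ('b'): repeat (last at 0), move window start to 1
  Position 1 ('b'): window [1,1] length 1
  Position 2 ('a'): window [1,2] length 2 -- new best
  Position 3 ('h'): window [1,3] length 3 -- new best
  Position 4 ('f'): window [1,4] length 4 -- new best
  Position 5 ('d'): window [1,5] length 5 -- new best
  Position 6 ('h'): repeat (last at 3), move window start to 4
  Position 6 ('h'): window [4,6] length 3
  Position 7 ('e'): window [4,7] length 4
  Position 8 ('a'): window [4,8] length 5
  Position 9 ('d'): repeat (last at 5), move window start to 6
  Position 9 ('d'): window [6,9] length 4
Longest substring with no repeats: "bahfd" with length 5

5


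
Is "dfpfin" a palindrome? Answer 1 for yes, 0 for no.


Input: dfpfin
Reversed: nifpfd
  Compare pos 0 ('d') with pos 5 ('n'): MISMATCH
  Compare pos 1 ('f') with pos 4 ('i'): MISMATCH
  Compare pos 2 ('p') with pos 3 ('f'): MISMATCH
Result: not a palindrome

0


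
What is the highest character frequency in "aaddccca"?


Input: aaddccca
Character counts:
  'a': 3
  'c': 3
  'd': 2
Maximum frequency: 3

3


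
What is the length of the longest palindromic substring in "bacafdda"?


Input: "bacafdda"
Checking substrings for palindromes:
  [1:4] "aca" (len 3) => palindrome
  [5:7] "dd" (len 2) => palindrome
Longest palindromic substring: "aca" with length 3

3


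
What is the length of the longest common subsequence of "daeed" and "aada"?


LCS of "daeed" and "aada"
DP table:
           a    a    d    a
      0    0    0    0    0
  d   0    0    0    1    1
  a   0    1    1    1    2
  e   0    1    1    1    2
  e   0    1    1    1    2
  d   0    1    1    2    2
LCS length = dp[5][4] = 2

2


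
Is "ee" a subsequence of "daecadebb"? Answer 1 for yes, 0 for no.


Check if "ee" is a subsequence of "daecadebb"
Greedy scan:
  Position 0 ('d'): no match needed
  Position 1 ('a'): no match needed
  Position 2 ('e'): matches sub[0] = 'e'
  Position 3 ('c'): no match needed
  Position 4 ('a'): no match needed
  Position 5 ('d'): no match needed
  Position 6 ('e'): matches sub[1] = 'e'
  Position 7 ('b'): no match needed
  Position 8 ('b'): no match needed
All 2 characters matched => is a subsequence

1


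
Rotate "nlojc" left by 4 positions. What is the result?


Input: "nlojc", rotate left by 4
First 4 characters: "nloj"
Remaining characters: "c"
Concatenate remaining + first: "c" + "nloj" = "cnloj"

cnloj


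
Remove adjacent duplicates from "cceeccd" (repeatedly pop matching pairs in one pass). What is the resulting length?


Input: cceeccd
Stack-based adjacent duplicate removal:
  Read 'c': push. Stack: c
  Read 'c': matches stack top 'c' => pop. Stack: (empty)
  Read 'e': push. Stack: e
  Read 'e': matches stack top 'e' => pop. Stack: (empty)
  Read 'c': push. Stack: c
  Read 'c': matches stack top 'c' => pop. Stack: (empty)
  Read 'd': push. Stack: d
Final stack: "d" (length 1)

1


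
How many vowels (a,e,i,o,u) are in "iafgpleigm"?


Input: iafgpleigm
Checking each character:
  'i' at position 0: vowel (running total: 1)
  'a' at position 1: vowel (running total: 2)
  'f' at position 2: consonant
  'g' at position 3: consonant
  'p' at position 4: consonant
  'l' at position 5: consonant
  'e' at position 6: vowel (running total: 3)
  'i' at position 7: vowel (running total: 4)
  'g' at position 8: consonant
  'm' at position 9: consonant
Total vowels: 4

4


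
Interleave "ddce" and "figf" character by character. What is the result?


Interleaving "ddce" and "figf":
  Position 0: 'd' from first, 'f' from second => "df"
  Position 1: 'd' from first, 'i' from second => "di"
  Position 2: 'c' from first, 'g' from second => "cg"
  Position 3: 'e' from first, 'f' from second => "ef"
Result: dfdicgef

dfdicgef


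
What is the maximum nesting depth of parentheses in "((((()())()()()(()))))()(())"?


Input: "((((()())()()()(()))))()(())"
Tracking depth:
  Position 0 '(': depth becomes 1
  Position 1 '(': depth becomes 2
  Position 2 '(': depth becomes 3
  Position 3 '(': depth becomes 4
  Position 4 '(': depth becomes 5
  Position 5 ')': depth becomes 4
  Position 6 '(': depth becomes 5
  Position 7 ')': depth becomes 4
  Position 8 ')': depth becomes 3
  Position 9 '(': depth becomes 4
  Position 10 ')': depth becomes 3
  Position 11 '(': depth becomes 4
  Position 12 ')': depth becomes 3
  Position 13 '(': depth becomes 4
  Position 14 ')': depth becomes 3
  Position 15 '(': depth becomes 4
  Position 16 '(': depth becomes 5
  Position 17 ')': depth becomes 4
  Position 18 ')': depth becomes 3
  Position 19 ')': depth becomes 2
  Position 20 ')': depth becomes 1
  Position 21 ')': depth becomes 0
  Position 22 '(': depth becomes 1
  Position 23 ')': depth becomes 0
  Position 24 '(': depth becomes 1
  Position 25 '(': depth becomes 2
  Position 26 ')': depth becomes 1
  Position 27 ')': depth becomes 0
Maximum depth reached: 5

5


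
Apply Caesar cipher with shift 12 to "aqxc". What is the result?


Caesar cipher: shift "aqxc" by 12
  'a' (pos 0) + 12 = pos 12 = 'm'
  'q' (pos 16) + 12 = pos 2 = 'c'
  'x' (pos 23) + 12 = pos 9 = 'j'
  'c' (pos 2) + 12 = pos 14 = 'o'
Result: mcjo

mcjo


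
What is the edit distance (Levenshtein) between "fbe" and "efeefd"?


Computing edit distance: "fbe" -> "efeefd"
DP table:
           e    f    e    e    f    d
      0    1    2    3    4    5    6
  f   1    1    1    2    3    4    5
  b   2    2    2    2    3    4    5
  e   3    2    3    2    2    3    4
Edit distance = dp[3][6] = 4

4


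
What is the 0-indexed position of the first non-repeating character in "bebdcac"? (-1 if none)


Input: bebdcac
Character frequencies:
  'a': 1
  'b': 2
  'c': 2
  'd': 1
  'e': 1
Scanning left to right for freq == 1:
  Position 0 ('b'): freq=2, skip
  Position 1 ('e'): unique! => answer = 1

1


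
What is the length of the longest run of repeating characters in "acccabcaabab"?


Input: "acccabcaabab"
Scanning for longest run:
  Position 1 ('c'): new char, reset run to 1
  Position 2 ('c'): continues run of 'c', length=2
  Position 3 ('c'): continues run of 'c', length=3
  Position 4 ('a'): new char, reset run to 1
  Position 5 ('b'): new char, reset run to 1
  Position 6 ('c'): new char, reset run to 1
  Position 7 ('a'): new char, reset run to 1
  Position 8 ('a'): continues run of 'a', length=2
  Position 9 ('b'): new char, reset run to 1
  Position 10 ('a'): new char, reset run to 1
  Position 11 ('b'): new char, reset run to 1
Longest run: 'c' with length 3

3


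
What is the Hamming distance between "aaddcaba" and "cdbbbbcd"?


Comparing "aaddcaba" and "cdbbbbcd" position by position:
  Position 0: 'a' vs 'c' => differ
  Position 1: 'a' vs 'd' => differ
  Position 2: 'd' vs 'b' => differ
  Position 3: 'd' vs 'b' => differ
  Position 4: 'c' vs 'b' => differ
  Position 5: 'a' vs 'b' => differ
  Position 6: 'b' vs 'c' => differ
  Position 7: 'a' vs 'd' => differ
Total differences (Hamming distance): 8

8


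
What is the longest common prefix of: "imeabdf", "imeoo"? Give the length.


Words: imeabdf, imeoo
  Position 0: all 'i' => match
  Position 1: all 'm' => match
  Position 2: all 'e' => match
  Position 3: ('a', 'o') => mismatch, stop
LCP = "ime" (length 3)

3


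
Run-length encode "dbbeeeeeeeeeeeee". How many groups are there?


Input: dbbeeeeeeeeeeeee
Scanning for consecutive runs:
  Group 1: 'd' x 1 (positions 0-0)
  Group 2: 'b' x 2 (positions 1-2)
  Group 3: 'e' x 13 (positions 3-15)
Total groups: 3

3


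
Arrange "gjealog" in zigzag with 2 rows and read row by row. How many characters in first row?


Zigzag "gjealog" into 2 rows:
Placing characters:
  'g' => row 0
  'j' => row 1
  'e' => row 0
  'a' => row 1
  'l' => row 0
  'o' => row 1
  'g' => row 0
Rows:
  Row 0: "gelg"
  Row 1: "jao"
First row length: 4

4


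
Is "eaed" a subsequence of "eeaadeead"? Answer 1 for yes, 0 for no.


Check if "eaed" is a subsequence of "eeaadeead"
Greedy scan:
  Position 0 ('e'): matches sub[0] = 'e'
  Position 1 ('e'): no match needed
  Position 2 ('a'): matches sub[1] = 'a'
  Position 3 ('a'): no match needed
  Position 4 ('d'): no match needed
  Position 5 ('e'): matches sub[2] = 'e'
  Position 6 ('e'): no match needed
  Position 7 ('a'): no match needed
  Position 8 ('d'): matches sub[3] = 'd'
All 4 characters matched => is a subsequence

1


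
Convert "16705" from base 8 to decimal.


Input: "16705" in base 8
Positional expansion:
  Digit '1' (value 1) x 8^4 = 4096
  Digit '6' (value 6) x 8^3 = 3072
  Digit '7' (value 7) x 8^2 = 448
  Digit '0' (value 0) x 8^1 = 0
  Digit '5' (value 5) x 8^0 = 5
Sum = 7621

7621


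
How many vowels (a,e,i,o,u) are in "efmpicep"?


Input: efmpicep
Checking each character:
  'e' at position 0: vowel (running total: 1)
  'f' at position 1: consonant
  'm' at position 2: consonant
  'p' at position 3: consonant
  'i' at position 4: vowel (running total: 2)
  'c' at position 5: consonant
  'e' at position 6: vowel (running total: 3)
  'p' at position 7: consonant
Total vowels: 3

3


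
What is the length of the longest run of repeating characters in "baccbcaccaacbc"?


Input: "baccbcaccaacbc"
Scanning for longest run:
  Position 1 ('a'): new char, reset run to 1
  Position 2 ('c'): new char, reset run to 1
  Position 3 ('c'): continues run of 'c', length=2
  Position 4 ('b'): new char, reset run to 1
  Position 5 ('c'): new char, reset run to 1
  Position 6 ('a'): new char, reset run to 1
  Position 7 ('c'): new char, reset run to 1
  Position 8 ('c'): continues run of 'c', length=2
  Position 9 ('a'): new char, reset run to 1
  Position 10 ('a'): continues run of 'a', length=2
  Position 11 ('c'): new char, reset run to 1
  Position 12 ('b'): new char, reset run to 1
  Position 13 ('c'): new char, reset run to 1
Longest run: 'c' with length 2

2


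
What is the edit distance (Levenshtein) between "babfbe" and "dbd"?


Computing edit distance: "babfbe" -> "dbd"
DP table:
           d    b    d
      0    1    2    3
  b   1    1    1    2
  a   2    2    2    2
  b   3    3    2    3
  f   4    4    3    3
  b   5    5    4    4
  e   6    6    5    5
Edit distance = dp[6][3] = 5

5


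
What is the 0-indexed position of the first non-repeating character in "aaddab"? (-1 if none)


Input: aaddab
Character frequencies:
  'a': 3
  'b': 1
  'd': 2
Scanning left to right for freq == 1:
  Position 0 ('a'): freq=3, skip
  Position 1 ('a'): freq=3, skip
  Position 2 ('d'): freq=2, skip
  Position 3 ('d'): freq=2, skip
  Position 4 ('a'): freq=3, skip
  Position 5 ('b'): unique! => answer = 5

5


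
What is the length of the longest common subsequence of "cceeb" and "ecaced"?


LCS of "cceeb" and "ecaced"
DP table:
           e    c    a    c    e    d
      0    0    0    0    0    0    0
  c   0    0    1    1    1    1    1
  c   0    0    1    1    2    2    2
  e   0    1    1    1    2    3    3
  e   0    1    1    1    2    3    3
  b   0    1    1    1    2    3    3
LCS length = dp[5][6] = 3

3


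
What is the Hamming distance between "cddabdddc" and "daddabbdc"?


Comparing "cddabdddc" and "daddabbdc" position by position:
  Position 0: 'c' vs 'd' => differ
  Position 1: 'd' vs 'a' => differ
  Position 2: 'd' vs 'd' => same
  Position 3: 'a' vs 'd' => differ
  Position 4: 'b' vs 'a' => differ
  Position 5: 'd' vs 'b' => differ
  Position 6: 'd' vs 'b' => differ
  Position 7: 'd' vs 'd' => same
  Position 8: 'c' vs 'c' => same
Total differences (Hamming distance): 6

6


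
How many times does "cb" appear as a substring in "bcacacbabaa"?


Searching for "cb" in "bcacacbabaa"
Scanning each position:
  Position 0: "bc" => no
  Position 1: "ca" => no
  Position 2: "ac" => no
  Position 3: "ca" => no
  Position 4: "ac" => no
  Position 5: "cb" => MATCH
  Position 6: "ba" => no
  Position 7: "ab" => no
  Position 8: "ba" => no
  Position 9: "aa" => no
Total occurrences: 1

1


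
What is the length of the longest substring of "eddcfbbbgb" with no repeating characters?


Input: "eddcfbbbgb"
Sliding window (track last position of each char):
  Position 0 ('e'): window [0,0] length 1 -- new best
  Position 1 ('d'): window [0,1] length 2 -- new best
  Position 2 ('d'): repeat (last at 1), move window start to 2
  Position 2 ('d'): window [2,2] length 1
  Position 3 ('c'): window [2,3] length 2
  Position 4 ('f'): window [2,4] length 3 -- new best
  Position 5 ('b'): window [2,5] length 4 -- new best
  Position 6 ('b'): repeat (last at 5), move window start to 6
  Position 6 ('b'): window [6,6] length 1
  Position 7 ('b'): repeat (last at 6), move window start to 7
  Position 7 ('b'): window [7,7] length 1
  Position 8 ('g'): window [7,8] length 2
  Position 9 ('b'): repeat (last at 7), move window start to 8
  Position 9 ('b'): window [8,9] length 2
Longest substring with no repeats: "dcfb" with length 4

4


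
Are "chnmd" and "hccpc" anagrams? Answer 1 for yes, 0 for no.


Strings: "chnmd", "hccpc"
Sorted first:  cdhmn
Sorted second: ccchp
Differ at position 1: 'd' vs 'c' => not anagrams

0


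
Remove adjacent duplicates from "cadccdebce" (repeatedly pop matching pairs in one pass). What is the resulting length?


Input: cadccdebce
Stack-based adjacent duplicate removal:
  Read 'c': push. Stack: c
  Read 'a': push. Stack: ca
  Read 'd': push. Stack: cad
  Read 'c': push. Stack: cadc
  Read 'c': matches stack top 'c' => pop. Stack: cad
  Read 'd': matches stack top 'd' => pop. Stack: ca
  Read 'e': push. Stack: cae
  Read 'b': push. Stack: caeb
  Read 'c': push. Stack: caebc
  Read 'e': push. Stack: caebce
Final stack: "caebce" (length 6)

6


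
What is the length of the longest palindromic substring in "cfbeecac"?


Input: "cfbeecac"
Checking substrings for palindromes:
  [5:8] "cac" (len 3) => palindrome
  [3:5] "ee" (len 2) => palindrome
Longest palindromic substring: "cac" with length 3

3


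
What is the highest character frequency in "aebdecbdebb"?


Input: aebdecbdebb
Character counts:
  'a': 1
  'b': 4
  'c': 1
  'd': 2
  'e': 3
Maximum frequency: 4

4


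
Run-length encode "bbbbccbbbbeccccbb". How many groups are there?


Input: bbbbccbbbbeccccbb
Scanning for consecutive runs:
  Group 1: 'b' x 4 (positions 0-3)
  Group 2: 'c' x 2 (positions 4-5)
  Group 3: 'b' x 4 (positions 6-9)
  Group 4: 'e' x 1 (positions 10-10)
  Group 5: 'c' x 4 (positions 11-14)
  Group 6: 'b' x 2 (positions 15-16)
Total groups: 6

6


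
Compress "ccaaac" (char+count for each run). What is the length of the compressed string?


Input: ccaaac
Runs:
  'c' x 2 => "c2"
  'a' x 3 => "a3"
  'c' x 1 => "c1"
Compressed: "c2a3c1"
Compressed length: 6

6


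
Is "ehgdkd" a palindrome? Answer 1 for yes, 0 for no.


Input: ehgdkd
Reversed: dkdghe
  Compare pos 0 ('e') with pos 5 ('d'): MISMATCH
  Compare pos 1 ('h') with pos 4 ('k'): MISMATCH
  Compare pos 2 ('g') with pos 3 ('d'): MISMATCH
Result: not a palindrome

0


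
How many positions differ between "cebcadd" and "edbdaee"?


Comparing "cebcadd" and "edbdaee" position by position:
  Position 0: 'c' vs 'e' => DIFFER
  Position 1: 'e' vs 'd' => DIFFER
  Position 2: 'b' vs 'b' => same
  Position 3: 'c' vs 'd' => DIFFER
  Position 4: 'a' vs 'a' => same
  Position 5: 'd' vs 'e' => DIFFER
  Position 6: 'd' vs 'e' => DIFFER
Positions that differ: 5

5


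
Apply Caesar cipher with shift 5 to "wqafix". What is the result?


Caesar cipher: shift "wqafix" by 5
  'w' (pos 22) + 5 = pos 1 = 'b'
  'q' (pos 16) + 5 = pos 21 = 'v'
  'a' (pos 0) + 5 = pos 5 = 'f'
  'f' (pos 5) + 5 = pos 10 = 'k'
  'i' (pos 8) + 5 = pos 13 = 'n'
  'x' (pos 23) + 5 = pos 2 = 'c'
Result: bvfknc

bvfknc


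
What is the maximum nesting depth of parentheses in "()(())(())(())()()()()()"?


Input: "()(())(())(())()()()()()"
Tracking depth:
  Position 0 '(': depth becomes 1
  Position 1 ')': depth becomes 0
  Position 2 '(': depth becomes 1
  Position 3 '(': depth becomes 2
  Position 4 ')': depth becomes 1
  Position 5 ')': depth becomes 0
  Position 6 '(': depth becomes 1
  Position 7 '(': depth becomes 2
  Position 8 ')': depth becomes 1
  Position 9 ')': depth becomes 0
  Position 10 '(': depth becomes 1
  Position 11 '(': depth becomes 2
  Position 12 ')': depth becomes 1
  Position 13 ')': depth becomes 0
  Position 14 '(': depth becomes 1
  Position 15 ')': depth becomes 0
  Position 16 '(': depth becomes 1
  Position 17 ')': depth becomes 0
  Position 18 '(': depth becomes 1
  Position 19 ')': depth becomes 0
  Position 20 '(': depth becomes 1
  Position 21 ')': depth becomes 0
  Position 22 '(': depth becomes 1
  Position 23 ')': depth becomes 0
Maximum depth reached: 2

2


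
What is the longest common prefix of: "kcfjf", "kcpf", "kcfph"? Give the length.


Words: kcfjf, kcpf, kcfph
  Position 0: all 'k' => match
  Position 1: all 'c' => match
  Position 2: ('f', 'p', 'f') => mismatch, stop
LCP = "kc" (length 2)

2


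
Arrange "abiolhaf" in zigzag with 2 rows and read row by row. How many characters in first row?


Zigzag "abiolhaf" into 2 rows:
Placing characters:
  'a' => row 0
  'b' => row 1
  'i' => row 0
  'o' => row 1
  'l' => row 0
  'h' => row 1
  'a' => row 0
  'f' => row 1
Rows:
  Row 0: "aila"
  Row 1: "bohf"
First row length: 4

4


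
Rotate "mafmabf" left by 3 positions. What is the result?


Input: "mafmabf", rotate left by 3
First 3 characters: "maf"
Remaining characters: "mabf"
Concatenate remaining + first: "mabf" + "maf" = "mabfmaf"

mabfmaf


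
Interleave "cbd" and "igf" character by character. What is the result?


Interleaving "cbd" and "igf":
  Position 0: 'c' from first, 'i' from second => "ci"
  Position 1: 'b' from first, 'g' from second => "bg"
  Position 2: 'd' from first, 'f' from second => "df"
Result: cibgdf

cibgdf


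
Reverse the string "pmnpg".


Input: pmnpg
Reading characters right to left:
  Position 4: 'g'
  Position 3: 'p'
  Position 2: 'n'
  Position 1: 'm'
  Position 0: 'p'
Reversed: gpnmp

gpnmp


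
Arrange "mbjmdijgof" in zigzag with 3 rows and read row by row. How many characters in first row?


Zigzag "mbjmdijgof" into 3 rows:
Placing characters:
  'm' => row 0
  'b' => row 1
  'j' => row 2
  'm' => row 1
  'd' => row 0
  'i' => row 1
  'j' => row 2
  'g' => row 1
  'o' => row 0
  'f' => row 1
Rows:
  Row 0: "mdo"
  Row 1: "bmigf"
  Row 2: "jj"
First row length: 3

3


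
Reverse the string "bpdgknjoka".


Input: bpdgknjoka
Reading characters right to left:
  Position 9: 'a'
  Position 8: 'k'
  Position 7: 'o'
  Position 6: 'j'
  Position 5: 'n'
  Position 4: 'k'
  Position 3: 'g'
  Position 2: 'd'
  Position 1: 'p'
  Position 0: 'b'
Reversed: akojnkgdpb

akojnkgdpb


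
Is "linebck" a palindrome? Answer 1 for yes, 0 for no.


Input: linebck
Reversed: kcbenil
  Compare pos 0 ('l') with pos 6 ('k'): MISMATCH
  Compare pos 1 ('i') with pos 5 ('c'): MISMATCH
  Compare pos 2 ('n') with pos 4 ('b'): MISMATCH
Result: not a palindrome

0


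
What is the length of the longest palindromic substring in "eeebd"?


Input: "eeebd"
Checking substrings for palindromes:
  [0:3] "eee" (len 3) => palindrome
  [0:2] "ee" (len 2) => palindrome
  [1:3] "ee" (len 2) => palindrome
Longest palindromic substring: "eee" with length 3

3


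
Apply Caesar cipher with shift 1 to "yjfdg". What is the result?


Caesar cipher: shift "yjfdg" by 1
  'y' (pos 24) + 1 = pos 25 = 'z'
  'j' (pos 9) + 1 = pos 10 = 'k'
  'f' (pos 5) + 1 = pos 6 = 'g'
  'd' (pos 3) + 1 = pos 4 = 'e'
  'g' (pos 6) + 1 = pos 7 = 'h'
Result: zkgeh

zkgeh


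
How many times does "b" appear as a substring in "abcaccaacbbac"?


Searching for "b" in "abcaccaacbbac"
Scanning each position:
  Position 0: "a" => no
  Position 1: "b" => MATCH
  Position 2: "c" => no
  Position 3: "a" => no
  Position 4: "c" => no
  Position 5: "c" => no
  Position 6: "a" => no
  Position 7: "a" => no
  Position 8: "c" => no
  Position 9: "b" => MATCH
  Position 10: "b" => MATCH
  Position 11: "a" => no
  Position 12: "c" => no
Total occurrences: 3

3


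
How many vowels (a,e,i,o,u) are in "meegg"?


Input: meegg
Checking each character:
  'm' at position 0: consonant
  'e' at position 1: vowel (running total: 1)
  'e' at position 2: vowel (running total: 2)
  'g' at position 3: consonant
  'g' at position 4: consonant
Total vowels: 2

2


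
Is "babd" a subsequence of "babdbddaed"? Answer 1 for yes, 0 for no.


Check if "babd" is a subsequence of "babdbddaed"
Greedy scan:
  Position 0 ('b'): matches sub[0] = 'b'
  Position 1 ('a'): matches sub[1] = 'a'
  Position 2 ('b'): matches sub[2] = 'b'
  Position 3 ('d'): matches sub[3] = 'd'
  Position 4 ('b'): no match needed
  Position 5 ('d'): no match needed
  Position 6 ('d'): no match needed
  Position 7 ('a'): no match needed
  Position 8 ('e'): no match needed
  Position 9 ('d'): no match needed
All 4 characters matched => is a subsequence

1


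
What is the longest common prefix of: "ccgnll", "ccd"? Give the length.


Words: ccgnll, ccd
  Position 0: all 'c' => match
  Position 1: all 'c' => match
  Position 2: ('g', 'd') => mismatch, stop
LCP = "cc" (length 2)

2


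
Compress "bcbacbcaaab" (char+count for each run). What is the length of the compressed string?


Input: bcbacbcaaab
Runs:
  'b' x 1 => "b1"
  'c' x 1 => "c1"
  'b' x 1 => "b1"
  'a' x 1 => "a1"
  'c' x 1 => "c1"
  'b' x 1 => "b1"
  'c' x 1 => "c1"
  'a' x 3 => "a3"
  'b' x 1 => "b1"
Compressed: "b1c1b1a1c1b1c1a3b1"
Compressed length: 18

18


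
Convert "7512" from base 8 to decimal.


Input: "7512" in base 8
Positional expansion:
  Digit '7' (value 7) x 8^3 = 3584
  Digit '5' (value 5) x 8^2 = 320
  Digit '1' (value 1) x 8^1 = 8
  Digit '2' (value 2) x 8^0 = 2
Sum = 3914

3914


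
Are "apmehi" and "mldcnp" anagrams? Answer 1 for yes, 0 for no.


Strings: "apmehi", "mldcnp"
Sorted first:  aehimp
Sorted second: cdlmnp
Differ at position 0: 'a' vs 'c' => not anagrams

0


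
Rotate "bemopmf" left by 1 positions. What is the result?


Input: "bemopmf", rotate left by 1
First 1 characters: "b"
Remaining characters: "emopmf"
Concatenate remaining + first: "emopmf" + "b" = "emopmfb"

emopmfb


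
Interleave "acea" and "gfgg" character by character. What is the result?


Interleaving "acea" and "gfgg":
  Position 0: 'a' from first, 'g' from second => "ag"
  Position 1: 'c' from first, 'f' from second => "cf"
  Position 2: 'e' from first, 'g' from second => "eg"
  Position 3: 'a' from first, 'g' from second => "ag"
Result: agcfegag

agcfegag


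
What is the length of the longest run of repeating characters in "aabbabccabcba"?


Input: "aabbabccabcba"
Scanning for longest run:
  Position 1 ('a'): continues run of 'a', length=2
  Position 2 ('b'): new char, reset run to 1
  Position 3 ('b'): continues run of 'b', length=2
  Position 4 ('a'): new char, reset run to 1
  Position 5 ('b'): new char, reset run to 1
  Position 6 ('c'): new char, reset run to 1
  Position 7 ('c'): continues run of 'c', length=2
  Position 8 ('a'): new char, reset run to 1
  Position 9 ('b'): new char, reset run to 1
  Position 10 ('c'): new char, reset run to 1
  Position 11 ('b'): new char, reset run to 1
  Position 12 ('a'): new char, reset run to 1
Longest run: 'a' with length 2

2


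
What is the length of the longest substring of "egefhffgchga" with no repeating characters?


Input: "egefhffgchga"
Sliding window (track last position of each char):
  Position 0 ('e'): window [0,0] length 1 -- new best
  Position 1 ('g'): window [0,1] length 2 -- new best
  Position 2 ('e'): repeat (last at 0), move window start to 1
  Position 2 ('e'): window [1,2] length 2
  Position 3 ('f'): window [1,3] length 3 -- new best
  Position 4 ('h'): window [1,4] length 4 -- new best
  Position 5 ('f'): repeat (last at 3), move window start to 4
  Position 5 ('f'): window [4,5] length 2
  Position 6 ('f'): repeat (last at 5), move window start to 6
  Position 6 ('f'): window [6,6] length 1
  Position 7 ('g'): window [6,7] length 2
  Position 8 ('c'): window [6,8] length 3
  Position 9 ('h'): window [6,9] length 4
  Position 10 ('g'): repeat (last at 7), move window start to 8
  Position 10 ('g'): window [8,10] length 3
  Position 11 ('a'): window [8,11] length 4
Longest substring with no repeats: "gefh" with length 4

4


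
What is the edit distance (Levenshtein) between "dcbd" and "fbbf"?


Computing edit distance: "dcbd" -> "fbbf"
DP table:
           f    b    b    f
      0    1    2    3    4
  d   1    1    2    3    4
  c   2    2    2    3    4
  b   3    3    2    2    3
  d   4    4    3    3    3
Edit distance = dp[4][4] = 3

3


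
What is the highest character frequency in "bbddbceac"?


Input: bbddbceac
Character counts:
  'a': 1
  'b': 3
  'c': 2
  'd': 2
  'e': 1
Maximum frequency: 3

3


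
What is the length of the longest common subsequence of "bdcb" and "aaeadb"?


LCS of "bdcb" and "aaeadb"
DP table:
           a    a    e    a    d    b
      0    0    0    0    0    0    0
  b   0    0    0    0    0    0    1
  d   0    0    0    0    0    1    1
  c   0    0    0    0    0    1    1
  b   0    0    0    0    0    1    2
LCS length = dp[4][6] = 2

2


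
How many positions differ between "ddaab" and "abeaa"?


Comparing "ddaab" and "abeaa" position by position:
  Position 0: 'd' vs 'a' => DIFFER
  Position 1: 'd' vs 'b' => DIFFER
  Position 2: 'a' vs 'e' => DIFFER
  Position 3: 'a' vs 'a' => same
  Position 4: 'b' vs 'a' => DIFFER
Positions that differ: 4

4


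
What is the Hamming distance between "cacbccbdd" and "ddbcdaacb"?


Comparing "cacbccbdd" and "ddbcdaacb" position by position:
  Position 0: 'c' vs 'd' => differ
  Position 1: 'a' vs 'd' => differ
  Position 2: 'c' vs 'b' => differ
  Position 3: 'b' vs 'c' => differ
  Position 4: 'c' vs 'd' => differ
  Position 5: 'c' vs 'a' => differ
  Position 6: 'b' vs 'a' => differ
  Position 7: 'd' vs 'c' => differ
  Position 8: 'd' vs 'b' => differ
Total differences (Hamming distance): 9

9


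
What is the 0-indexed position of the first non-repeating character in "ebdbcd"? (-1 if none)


Input: ebdbcd
Character frequencies:
  'b': 2
  'c': 1
  'd': 2
  'e': 1
Scanning left to right for freq == 1:
  Position 0 ('e'): unique! => answer = 0

0


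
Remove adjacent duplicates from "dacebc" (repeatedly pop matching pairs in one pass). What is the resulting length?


Input: dacebc
Stack-based adjacent duplicate removal:
  Read 'd': push. Stack: d
  Read 'a': push. Stack: da
  Read 'c': push. Stack: dac
  Read 'e': push. Stack: dace
  Read 'b': push. Stack: daceb
  Read 'c': push. Stack: dacebc
Final stack: "dacebc" (length 6)

6


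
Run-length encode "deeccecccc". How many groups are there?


Input: deeccecccc
Scanning for consecutive runs:
  Group 1: 'd' x 1 (positions 0-0)
  Group 2: 'e' x 2 (positions 1-2)
  Group 3: 'c' x 2 (positions 3-4)
  Group 4: 'e' x 1 (positions 5-5)
  Group 5: 'c' x 4 (positions 6-9)
Total groups: 5

5


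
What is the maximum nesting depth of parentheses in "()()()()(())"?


Input: "()()()()(())"
Tracking depth:
  Position 0 '(': depth becomes 1
  Position 1 ')': depth becomes 0
  Position 2 '(': depth becomes 1
  Position 3 ')': depth becomes 0
  Position 4 '(': depth becomes 1
  Position 5 ')': depth becomes 0
  Position 6 '(': depth becomes 1
  Position 7 ')': depth becomes 0
  Position 8 '(': depth becomes 1
  Position 9 '(': depth becomes 2
  Position 10 ')': depth becomes 1
  Position 11 ')': depth becomes 0
Maximum depth reached: 2

2


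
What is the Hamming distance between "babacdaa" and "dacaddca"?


Comparing "babacdaa" and "dacaddca" position by position:
  Position 0: 'b' vs 'd' => differ
  Position 1: 'a' vs 'a' => same
  Position 2: 'b' vs 'c' => differ
  Position 3: 'a' vs 'a' => same
  Position 4: 'c' vs 'd' => differ
  Position 5: 'd' vs 'd' => same
  Position 6: 'a' vs 'c' => differ
  Position 7: 'a' vs 'a' => same
Total differences (Hamming distance): 4

4


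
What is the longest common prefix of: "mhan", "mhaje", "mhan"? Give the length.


Words: mhan, mhaje, mhan
  Position 0: all 'm' => match
  Position 1: all 'h' => match
  Position 2: all 'a' => match
  Position 3: ('n', 'j', 'n') => mismatch, stop
LCP = "mha" (length 3)

3


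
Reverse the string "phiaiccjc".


Input: phiaiccjc
Reading characters right to left:
  Position 8: 'c'
  Position 7: 'j'
  Position 6: 'c'
  Position 5: 'c'
  Position 4: 'i'
  Position 3: 'a'
  Position 2: 'i'
  Position 1: 'h'
  Position 0: 'p'
Reversed: cjcciaihp

cjcciaihp


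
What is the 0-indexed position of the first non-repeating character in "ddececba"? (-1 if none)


Input: ddececba
Character frequencies:
  'a': 1
  'b': 1
  'c': 2
  'd': 2
  'e': 2
Scanning left to right for freq == 1:
  Position 0 ('d'): freq=2, skip
  Position 1 ('d'): freq=2, skip
  Position 2 ('e'): freq=2, skip
  Position 3 ('c'): freq=2, skip
  Position 4 ('e'): freq=2, skip
  Position 5 ('c'): freq=2, skip
  Position 6 ('b'): unique! => answer = 6

6


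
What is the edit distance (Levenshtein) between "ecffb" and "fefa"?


Computing edit distance: "ecffb" -> "fefa"
DP table:
           f    e    f    a
      0    1    2    3    4
  e   1    1    1    2    3
  c   2    2    2    2    3
  f   3    2    3    2    3
  f   4    3    3    3    3
  b   5    4    4    4    4
Edit distance = dp[5][4] = 4

4


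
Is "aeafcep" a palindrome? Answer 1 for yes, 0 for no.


Input: aeafcep
Reversed: pecfaea
  Compare pos 0 ('a') with pos 6 ('p'): MISMATCH
  Compare pos 1 ('e') with pos 5 ('e'): match
  Compare pos 2 ('a') with pos 4 ('c'): MISMATCH
Result: not a palindrome

0


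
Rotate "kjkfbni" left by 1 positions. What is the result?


Input: "kjkfbni", rotate left by 1
First 1 characters: "k"
Remaining characters: "jkfbni"
Concatenate remaining + first: "jkfbni" + "k" = "jkfbnik"

jkfbnik


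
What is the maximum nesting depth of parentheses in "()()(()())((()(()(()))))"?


Input: "()()(()())((()(()(()))))"
Tracking depth:
  Position 0 '(': depth becomes 1
  Position 1 ')': depth becomes 0
  Position 2 '(': depth becomes 1
  Position 3 ')': depth becomes 0
  Position 4 '(': depth becomes 1
  Position 5 '(': depth becomes 2
  Position 6 ')': depth becomes 1
  Position 7 '(': depth becomes 2
  Position 8 ')': depth becomes 1
  Position 9 ')': depth becomes 0
  Position 10 '(': depth becomes 1
  Position 11 '(': depth becomes 2
  Position 12 '(': depth becomes 3
  Position 13 ')': depth becomes 2
  Position 14 '(': depth becomes 3
  Position 15 '(': depth becomes 4
  Position 16 ')': depth becomes 3
  Position 17 '(': depth becomes 4
  Position 18 '(': depth becomes 5
  Position 19 ')': depth becomes 4
  Position 20 ')': depth becomes 3
  Position 21 ')': depth becomes 2
  Position 22 ')': depth becomes 1
  Position 23 ')': depth becomes 0
Maximum depth reached: 5

5


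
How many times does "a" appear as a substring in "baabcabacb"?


Searching for "a" in "baabcabacb"
Scanning each position:
  Position 0: "b" => no
  Position 1: "a" => MATCH
  Position 2: "a" => MATCH
  Position 3: "b" => no
  Position 4: "c" => no
  Position 5: "a" => MATCH
  Position 6: "b" => no
  Position 7: "a" => MATCH
  Position 8: "c" => no
  Position 9: "b" => no
Total occurrences: 4

4


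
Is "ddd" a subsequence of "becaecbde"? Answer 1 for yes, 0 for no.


Check if "ddd" is a subsequence of "becaecbde"
Greedy scan:
  Position 0 ('b'): no match needed
  Position 1 ('e'): no match needed
  Position 2 ('c'): no match needed
  Position 3 ('a'): no match needed
  Position 4 ('e'): no match needed
  Position 5 ('c'): no match needed
  Position 6 ('b'): no match needed
  Position 7 ('d'): matches sub[0] = 'd'
  Position 8 ('e'): no match needed
Only matched 1/3 characters => not a subsequence

0


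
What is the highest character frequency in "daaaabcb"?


Input: daaaabcb
Character counts:
  'a': 4
  'b': 2
  'c': 1
  'd': 1
Maximum frequency: 4

4


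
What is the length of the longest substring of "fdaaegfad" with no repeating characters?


Input: "fdaaegfad"
Sliding window (track last position of each char):
  Position 0 ('f'): window [0,0] length 1 -- new best
  Position 1 ('d'): window [0,1] length 2 -- new best
  Position 2 ('a'): window [0,2] length 3 -- new best
  Position 3 ('a'): repeat (last at 2), move window start to 3
  Position 3 ('a'): window [3,3] length 1
  Position 4 ('e'): window [3,4] length 2
  Position 5 ('g'): window [3,5] length 3
  Position 6 ('f'): window [3,6] length 4 -- new best
  Position 7 ('a'): repeat (last at 3), move window start to 4
  Position 7 ('a'): window [4,7] length 4
  Position 8 ('d'): window [4,8] length 5 -- new best
Longest substring with no repeats: "egfad" with length 5

5


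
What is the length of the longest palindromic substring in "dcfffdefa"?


Input: "dcfffdefa"
Checking substrings for palindromes:
  [2:5] "fff" (len 3) => palindrome
  [2:4] "ff" (len 2) => palindrome
  [3:5] "ff" (len 2) => palindrome
Longest palindromic substring: "fff" with length 3

3


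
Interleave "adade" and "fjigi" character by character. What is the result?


Interleaving "adade" and "fjigi":
  Position 0: 'a' from first, 'f' from second => "af"
  Position 1: 'd' from first, 'j' from second => "dj"
  Position 2: 'a' from first, 'i' from second => "ai"
  Position 3: 'd' from first, 'g' from second => "dg"
  Position 4: 'e' from first, 'i' from second => "ei"
Result: afdjaidgei

afdjaidgei


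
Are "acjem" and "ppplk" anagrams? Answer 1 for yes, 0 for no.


Strings: "acjem", "ppplk"
Sorted first:  acejm
Sorted second: klppp
Differ at position 0: 'a' vs 'k' => not anagrams

0


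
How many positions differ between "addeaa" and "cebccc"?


Comparing "addeaa" and "cebccc" position by position:
  Position 0: 'a' vs 'c' => DIFFER
  Position 1: 'd' vs 'e' => DIFFER
  Position 2: 'd' vs 'b' => DIFFER
  Position 3: 'e' vs 'c' => DIFFER
  Position 4: 'a' vs 'c' => DIFFER
  Position 5: 'a' vs 'c' => DIFFER
Positions that differ: 6

6


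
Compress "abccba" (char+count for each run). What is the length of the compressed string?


Input: abccba
Runs:
  'a' x 1 => "a1"
  'b' x 1 => "b1"
  'c' x 2 => "c2"
  'b' x 1 => "b1"
  'a' x 1 => "a1"
Compressed: "a1b1c2b1a1"
Compressed length: 10

10


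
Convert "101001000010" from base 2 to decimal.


Input: "101001000010" in base 2
Positional expansion:
  Digit '1' (value 1) x 2^11 = 2048
  Digit '0' (value 0) x 2^10 = 0
  Digit '1' (value 1) x 2^9 = 512
  Digit '0' (value 0) x 2^8 = 0
  Digit '0' (value 0) x 2^7 = 0
  Digit '1' (value 1) x 2^6 = 64
  Digit '0' (value 0) x 2^5 = 0
  Digit '0' (value 0) x 2^4 = 0
  Digit '0' (value 0) x 2^3 = 0
  Digit '0' (value 0) x 2^2 = 0
  Digit '1' (value 1) x 2^1 = 2
  Digit '0' (value 0) x 2^0 = 0
Sum = 2626

2626


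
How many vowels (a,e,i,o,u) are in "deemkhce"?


Input: deemkhce
Checking each character:
  'd' at position 0: consonant
  'e' at position 1: vowel (running total: 1)
  'e' at position 2: vowel (running total: 2)
  'm' at position 3: consonant
  'k' at position 4: consonant
  'h' at position 5: consonant
  'c' at position 6: consonant
  'e' at position 7: vowel (running total: 3)
Total vowels: 3

3


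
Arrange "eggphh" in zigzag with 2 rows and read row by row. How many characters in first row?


Zigzag "eggphh" into 2 rows:
Placing characters:
  'e' => row 0
  'g' => row 1
  'g' => row 0
  'p' => row 1
  'h' => row 0
  'h' => row 1
Rows:
  Row 0: "egh"
  Row 1: "gph"
First row length: 3

3


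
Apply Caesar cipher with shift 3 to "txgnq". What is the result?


Caesar cipher: shift "txgnq" by 3
  't' (pos 19) + 3 = pos 22 = 'w'
  'x' (pos 23) + 3 = pos 0 = 'a'
  'g' (pos 6) + 3 = pos 9 = 'j'
  'n' (pos 13) + 3 = pos 16 = 'q'
  'q' (pos 16) + 3 = pos 19 = 't'
Result: wajqt

wajqt
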